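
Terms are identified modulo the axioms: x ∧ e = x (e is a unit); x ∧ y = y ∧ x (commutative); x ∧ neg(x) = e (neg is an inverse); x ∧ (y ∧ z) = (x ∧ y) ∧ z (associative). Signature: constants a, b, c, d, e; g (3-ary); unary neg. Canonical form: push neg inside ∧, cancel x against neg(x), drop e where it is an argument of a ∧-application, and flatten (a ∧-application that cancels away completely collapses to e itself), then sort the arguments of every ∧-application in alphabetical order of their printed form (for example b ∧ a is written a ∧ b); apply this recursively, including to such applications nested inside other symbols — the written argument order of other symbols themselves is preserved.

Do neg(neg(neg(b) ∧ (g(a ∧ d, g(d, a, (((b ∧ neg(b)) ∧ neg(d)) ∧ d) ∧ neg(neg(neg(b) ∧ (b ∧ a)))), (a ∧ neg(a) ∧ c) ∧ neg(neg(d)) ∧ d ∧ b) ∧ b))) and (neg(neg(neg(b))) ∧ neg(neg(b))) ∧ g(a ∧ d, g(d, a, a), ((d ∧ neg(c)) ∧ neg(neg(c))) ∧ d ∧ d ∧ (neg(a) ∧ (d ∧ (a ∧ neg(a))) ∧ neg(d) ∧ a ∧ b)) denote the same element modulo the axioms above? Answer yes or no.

Answer: no — g(a ∧ d, g(d, a, a), b ∧ c ∧ d ∧ d) vs g(a ∧ d, g(d, a, a), b ∧ d ∧ d ∧ d)

Derivation:
Left:  neg(neg(neg(b) ∧ (g(a ∧ d, g(d, a, (((b ∧ neg(b)) ∧ neg(d)) ∧ d) ∧ neg(neg(neg(b) ∧ (b ∧ a)))), (a ∧ neg(a) ∧ c) ∧ neg(neg(d)) ∧ d ∧ b) ∧ b)))
  Push neg inside:  distribute neg over ∧ and collapse double neg
  Cancel:  b cancels
  Combine occurrences:  g(a ∧ d, g(d, a, a), b ∧ c ∧ d ∧ d)
Right:  (neg(neg(neg(b))) ∧ neg(neg(b))) ∧ g(a ∧ d, g(d, a, a), ((d ∧ neg(c)) ∧ neg(neg(c))) ∧ d ∧ d ∧ (neg(a) ∧ (d ∧ (a ∧ neg(a))) ∧ neg(d) ∧ a ∧ b))
  Push neg inside:  distribute neg over ∧ and collapse double neg
  Cancel inverse pairs:  b cancels
  Collect:  g(a ∧ d, g(d, a, a), b ∧ d ∧ d ∧ d)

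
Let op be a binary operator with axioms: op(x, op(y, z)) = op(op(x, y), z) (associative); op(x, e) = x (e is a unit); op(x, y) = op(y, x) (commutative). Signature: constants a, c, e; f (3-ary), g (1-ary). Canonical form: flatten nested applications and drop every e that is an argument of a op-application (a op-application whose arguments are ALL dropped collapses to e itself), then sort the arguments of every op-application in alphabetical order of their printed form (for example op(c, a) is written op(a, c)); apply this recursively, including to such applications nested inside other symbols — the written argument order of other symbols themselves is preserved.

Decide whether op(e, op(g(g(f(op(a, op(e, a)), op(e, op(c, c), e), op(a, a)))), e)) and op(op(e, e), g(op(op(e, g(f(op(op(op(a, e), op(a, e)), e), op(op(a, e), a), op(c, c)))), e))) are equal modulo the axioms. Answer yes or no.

Answer: no — g(g(f(op(a, a), op(c, c), op(a, a)))) vs g(g(f(op(a, a), op(a, a), op(c, c))))

Derivation:
Left:  op(e, op(g(g(f(op(a, op(e, a)), op(e, op(c, c), e), op(a, a)))), e))
  Merge nested applications:  op(e, g(g(f(op(a, op(e, a)), op(e, op(c, c), e), op(a, a)))), e)
  Simplify inside:  g(g(f(op(a, op(e, a)), op(e, op(c, c), e), op(a, a))))  →  g(g(f(op(a, a), op(c, c), op(a, a))))
  Unit:  drop e (×2)
  Sort:  g(g(f(op(a, a), op(c, c), op(a, a))))
Right:  op(op(e, e), g(op(op(e, g(f(op(op(op(a, e), op(a, e)), e), op(op(a, e), a), op(c, c)))), e)))
  Flatten:  op(e, e, g(op(op(e, g(f(op(op(op(a, e), op(a, e)), e), op(op(a, e), a), op(c, c)))), e)))
  Simplify inside:  g(op(op(e, g(f(op(op(op(a, e), op(a, e)), e), op(op(a, e), a), op(c, c)))), e))  →  g(g(f(op(a, a), op(a, a), op(c, c))))
  Unit:  drop e (×2)
  Sort arguments:  g(g(f(op(a, a), op(a, a), op(c, c))))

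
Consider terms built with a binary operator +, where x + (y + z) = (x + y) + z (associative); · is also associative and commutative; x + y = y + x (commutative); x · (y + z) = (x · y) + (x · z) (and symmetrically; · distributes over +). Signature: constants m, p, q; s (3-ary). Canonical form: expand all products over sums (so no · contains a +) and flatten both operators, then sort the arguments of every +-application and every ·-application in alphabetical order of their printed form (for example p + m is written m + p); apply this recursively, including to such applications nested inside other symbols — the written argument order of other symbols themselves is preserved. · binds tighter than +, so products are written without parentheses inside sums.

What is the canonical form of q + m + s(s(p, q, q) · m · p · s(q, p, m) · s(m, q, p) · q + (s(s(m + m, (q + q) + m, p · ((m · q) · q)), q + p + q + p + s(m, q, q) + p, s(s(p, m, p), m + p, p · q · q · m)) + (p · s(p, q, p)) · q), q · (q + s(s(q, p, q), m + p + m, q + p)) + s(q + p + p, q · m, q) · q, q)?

Answer: m + q + s(m · p · q · s(m, q, p) · s(p, q, q) · s(q, p, m) + p · q · s(p, q, p) + s(s(m + m, m + q + q, m · p · q · q), p + p + p + q + q + s(m, q, q), s(s(p, m, p), m + p, m · p · q · q)), q · q + q · s(p + p + q, m · q, q) + q · s(s(q, p, q), m + m + p, p + q), q)

Derivation:
Distribute:  q + m + s(m · p · q · s(m, q, p) · s(p, q, q) · s(q, p, m) + p · q · s(p, q, p) + s(s(m + m, m + q + q, m · p · q · q), p + p + p + q + q + s(m, q, q), s(s(p, m, p), m + p, m · p · q · q)), q · q + q · s(p + p + q, m · q, q) + q · s(s(q, p, q), m + m + p, p + q), q)
Order the arguments:  m + q + s(m · p · q · s(m, q, p) · s(p, q, q) · s(q, p, m) + p · q · s(p, q, p) + s(s(m + m, m + q + q, m · p · q · q), p + p + p + q + q + s(m, q, q), s(s(p, m, p), m + p, m · p · q · q)), q · q + q · s(p + p + q, m · q, q) + q · s(s(q, p, q), m + m + p, p + q), q)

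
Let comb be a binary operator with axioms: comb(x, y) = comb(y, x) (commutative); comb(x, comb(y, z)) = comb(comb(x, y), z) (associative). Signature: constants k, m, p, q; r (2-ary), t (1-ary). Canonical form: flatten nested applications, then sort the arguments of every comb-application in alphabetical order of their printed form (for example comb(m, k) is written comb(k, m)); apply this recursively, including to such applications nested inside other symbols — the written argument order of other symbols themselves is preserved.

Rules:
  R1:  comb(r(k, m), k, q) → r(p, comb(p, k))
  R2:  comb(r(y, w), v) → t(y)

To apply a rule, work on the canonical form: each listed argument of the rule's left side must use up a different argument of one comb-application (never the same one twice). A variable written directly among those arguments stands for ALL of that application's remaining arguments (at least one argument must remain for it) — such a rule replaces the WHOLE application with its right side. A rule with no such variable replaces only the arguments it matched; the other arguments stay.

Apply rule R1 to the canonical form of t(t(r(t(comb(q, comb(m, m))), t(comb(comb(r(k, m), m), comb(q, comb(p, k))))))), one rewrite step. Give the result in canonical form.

Canonical form:  t(t(r(t(comb(m, m, q)), t(comb(k, m, p, q, r(k, m))))))
Apply R1:  consuming k, q, r(k, m)
Giving:  t(t(r(t(comb(m, m, q)), t(comb(m, p, r(p, comb(k, p)))))))

Answer: t(t(r(t(comb(m, m, q)), t(comb(m, p, r(p, comb(k, p)))))))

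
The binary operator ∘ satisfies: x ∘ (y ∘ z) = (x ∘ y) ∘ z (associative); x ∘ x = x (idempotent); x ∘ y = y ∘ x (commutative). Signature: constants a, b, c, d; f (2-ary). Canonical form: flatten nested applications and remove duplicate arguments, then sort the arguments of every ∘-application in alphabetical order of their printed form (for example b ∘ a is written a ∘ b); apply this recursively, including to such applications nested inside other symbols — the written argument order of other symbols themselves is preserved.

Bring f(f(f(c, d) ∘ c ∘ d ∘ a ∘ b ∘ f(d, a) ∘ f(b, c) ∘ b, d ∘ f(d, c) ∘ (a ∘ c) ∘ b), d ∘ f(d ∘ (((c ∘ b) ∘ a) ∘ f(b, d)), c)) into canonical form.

Answer: f(f(a ∘ b ∘ c ∘ d ∘ f(b, c) ∘ f(c, d) ∘ f(d, a), a ∘ b ∘ c ∘ d ∘ f(d, c)), d ∘ f(a ∘ b ∘ c ∘ d ∘ f(b, d), c))

Derivation:
Work inside:  d ∘ f(d ∘ (((c ∘ b) ∘ a) ∘ f(b, d)), c)
Canonicalize subterm:  f(d ∘ (((c ∘ b) ∘ a) ∘ f(b, d)), c)  →  f(a ∘ b ∘ c ∘ d ∘ f(b, d), c)
Sort arguments:  d ∘ f(a ∘ b ∘ c ∘ d ∘ f(b, d), c)
Reassemble:  f(f(a ∘ b ∘ c ∘ d ∘ f(b, c) ∘ f(c, d) ∘ f(d, a), a ∘ b ∘ c ∘ d ∘ f(d, c)), d ∘ f(a ∘ b ∘ c ∘ d ∘ f(b, d), c))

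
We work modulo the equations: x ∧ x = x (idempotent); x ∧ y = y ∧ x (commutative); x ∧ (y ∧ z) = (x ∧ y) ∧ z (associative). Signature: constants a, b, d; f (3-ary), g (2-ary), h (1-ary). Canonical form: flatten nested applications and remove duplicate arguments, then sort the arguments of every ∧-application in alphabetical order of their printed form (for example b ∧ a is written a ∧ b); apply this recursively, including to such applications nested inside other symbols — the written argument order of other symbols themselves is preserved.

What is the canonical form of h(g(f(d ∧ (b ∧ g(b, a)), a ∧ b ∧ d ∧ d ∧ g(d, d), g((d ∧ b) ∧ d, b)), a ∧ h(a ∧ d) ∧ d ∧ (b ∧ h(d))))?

Descend into:  a ∧ h(a ∧ d) ∧ d ∧ (b ∧ h(d))
Merge nested applications:  a ∧ h(a ∧ d) ∧ d ∧ b ∧ h(d)
Sort:  a ∧ b ∧ d ∧ h(a ∧ d) ∧ h(d)
Put back:  h(g(f(b ∧ d ∧ g(b, a), a ∧ b ∧ d ∧ g(d, d), g(b ∧ d, b)), a ∧ b ∧ d ∧ h(a ∧ d) ∧ h(d)))

Answer: h(g(f(b ∧ d ∧ g(b, a), a ∧ b ∧ d ∧ g(d, d), g(b ∧ d, b)), a ∧ b ∧ d ∧ h(a ∧ d) ∧ h(d)))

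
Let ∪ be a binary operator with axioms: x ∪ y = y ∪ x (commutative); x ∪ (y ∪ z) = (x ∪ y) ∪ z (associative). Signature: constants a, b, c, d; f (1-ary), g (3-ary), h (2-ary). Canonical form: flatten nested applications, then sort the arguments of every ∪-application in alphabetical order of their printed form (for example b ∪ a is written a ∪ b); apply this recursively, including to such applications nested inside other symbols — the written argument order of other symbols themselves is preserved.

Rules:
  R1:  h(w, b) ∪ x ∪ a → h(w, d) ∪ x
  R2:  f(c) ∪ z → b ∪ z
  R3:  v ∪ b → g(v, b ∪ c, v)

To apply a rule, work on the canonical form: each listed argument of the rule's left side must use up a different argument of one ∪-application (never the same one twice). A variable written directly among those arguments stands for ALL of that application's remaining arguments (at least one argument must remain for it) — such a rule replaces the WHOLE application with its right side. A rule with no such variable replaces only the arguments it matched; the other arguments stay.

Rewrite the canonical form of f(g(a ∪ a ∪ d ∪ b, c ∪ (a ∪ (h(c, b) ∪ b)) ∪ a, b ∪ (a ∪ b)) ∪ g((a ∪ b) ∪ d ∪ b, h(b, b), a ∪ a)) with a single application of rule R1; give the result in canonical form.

Canonical form:  f(g(a ∪ a ∪ b ∪ d, a ∪ a ∪ b ∪ c ∪ h(c, b), a ∪ b ∪ b) ∪ g(a ∪ b ∪ b ∪ d, h(b, b), a ∪ a))
R1 matches:  uses a, h(c, b);  w := c, x := a ∪ b ∪ c
Every leftover argument binds to the variable; the entire application is replaced.
Giving:  f(g(a ∪ a ∪ b ∪ d, a ∪ b ∪ c ∪ h(c, d), a ∪ b ∪ b) ∪ g(a ∪ b ∪ b ∪ d, h(b, b), a ∪ a))

Answer: f(g(a ∪ a ∪ b ∪ d, a ∪ b ∪ c ∪ h(c, d), a ∪ b ∪ b) ∪ g(a ∪ b ∪ b ∪ d, h(b, b), a ∪ a))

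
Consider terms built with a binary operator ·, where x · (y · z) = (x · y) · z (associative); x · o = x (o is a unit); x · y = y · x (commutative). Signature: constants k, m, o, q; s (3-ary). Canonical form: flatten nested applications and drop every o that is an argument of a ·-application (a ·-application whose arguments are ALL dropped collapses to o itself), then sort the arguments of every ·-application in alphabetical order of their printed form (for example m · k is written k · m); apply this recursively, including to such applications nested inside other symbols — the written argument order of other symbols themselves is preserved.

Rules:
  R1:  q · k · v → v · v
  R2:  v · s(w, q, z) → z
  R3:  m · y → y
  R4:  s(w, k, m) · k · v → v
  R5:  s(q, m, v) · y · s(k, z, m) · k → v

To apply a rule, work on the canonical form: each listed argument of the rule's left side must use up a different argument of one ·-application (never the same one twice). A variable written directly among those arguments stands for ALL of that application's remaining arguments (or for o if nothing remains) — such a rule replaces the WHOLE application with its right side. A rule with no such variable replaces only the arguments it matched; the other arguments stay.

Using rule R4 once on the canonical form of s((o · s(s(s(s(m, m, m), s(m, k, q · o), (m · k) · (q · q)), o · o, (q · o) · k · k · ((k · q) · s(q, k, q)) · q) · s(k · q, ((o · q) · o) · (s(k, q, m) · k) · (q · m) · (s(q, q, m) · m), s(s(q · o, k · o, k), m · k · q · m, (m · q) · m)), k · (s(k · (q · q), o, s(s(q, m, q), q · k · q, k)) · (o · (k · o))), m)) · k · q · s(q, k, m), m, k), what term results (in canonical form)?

Answer: s(q · s(s(k · q, k · m · m · q · q · s(k, q, m) · s(q, q, m), s(s(q, k, k), k · m · m · q, m · m · q)) · s(s(s(m, m, m), s(m, k, q), k · m · q · q), o, k · k · k · q · q · q · s(q, k, q)), k · k · s(k · q · q, o, s(s(q, m, q), k · q · q, k)), m), m, k)

Derivation:
Canonical form:  s(k · q · s(q, k, m) · s(s(k · q, k · m · m · q · q · s(k, q, m) · s(q, q, m), s(s(q, k, k), k · m · m · q, m · m · q)) · s(s(s(m, m, m), s(m, k, q), k · m · q · q), o, k · k · k · q · q · q · s(q, k, q)), k · k · s(k · q · q, o, s(s(q, m, q), k · q · q, k)), m), m, k)
Apply R4:  consuming k, s(q, k, m);  v := q · s(s(k · q, k · m · m · q · q · s(k, q, m) · s(q, q, m), s(s(q, k, k), k · m · m · q, m · m · q)) · s(s(s(m, m, m), s(m, k, q), k · m · q · q), o, k · k · k · q · q · q · s(q, k, q)), k · k · s(k · q · q, o, s(s(q, m, q), k · q · q, k)), m), w := q
The variable takes the whole remainder — replace the entire application.
Result:  s(q · s(s(k · q, k · m · m · q · q · s(k, q, m) · s(q, q, m), s(s(q, k, k), k · m · m · q, m · m · q)) · s(s(s(m, m, m), s(m, k, q), k · m · q · q), o, k · k · k · q · q · q · s(q, k, q)), k · k · s(k · q · q, o, s(s(q, m, q), k · q · q, k)), m), m, k)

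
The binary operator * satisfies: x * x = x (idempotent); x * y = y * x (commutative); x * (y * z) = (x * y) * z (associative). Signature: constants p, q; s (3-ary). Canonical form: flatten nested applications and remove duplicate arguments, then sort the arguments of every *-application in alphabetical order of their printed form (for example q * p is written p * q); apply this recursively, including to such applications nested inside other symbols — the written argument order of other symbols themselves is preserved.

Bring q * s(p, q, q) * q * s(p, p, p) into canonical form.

Drop duplicates:  drop duplicate q
Sort:  q * s(p, p, p) * s(p, q, q)

Answer: q * s(p, p, p) * s(p, q, q)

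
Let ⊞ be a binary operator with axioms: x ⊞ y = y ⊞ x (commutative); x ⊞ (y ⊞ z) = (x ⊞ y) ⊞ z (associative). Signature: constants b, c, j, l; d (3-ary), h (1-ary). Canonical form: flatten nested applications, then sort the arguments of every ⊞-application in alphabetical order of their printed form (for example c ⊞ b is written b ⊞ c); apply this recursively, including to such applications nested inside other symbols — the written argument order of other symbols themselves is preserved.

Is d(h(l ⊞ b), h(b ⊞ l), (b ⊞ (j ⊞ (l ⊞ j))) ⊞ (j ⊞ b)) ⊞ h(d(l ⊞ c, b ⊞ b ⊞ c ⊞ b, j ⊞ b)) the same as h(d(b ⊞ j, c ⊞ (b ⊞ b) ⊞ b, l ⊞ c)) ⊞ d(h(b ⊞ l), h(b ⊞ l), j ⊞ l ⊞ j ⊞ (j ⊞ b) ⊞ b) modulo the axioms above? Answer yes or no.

Answer: no — d(h(b ⊞ l), h(b ⊞ l), b ⊞ b ⊞ j ⊞ j ⊞ j ⊞ l) ⊞ h(d(c ⊞ l, b ⊞ b ⊞ b ⊞ c, b ⊞ j)) vs d(h(b ⊞ l), h(b ⊞ l), b ⊞ b ⊞ j ⊞ j ⊞ j ⊞ l) ⊞ h(d(b ⊞ j, b ⊞ b ⊞ b ⊞ c, c ⊞ l))

Derivation:
Left:  d(h(l ⊞ b), h(b ⊞ l), (b ⊞ (j ⊞ (l ⊞ j))) ⊞ (j ⊞ b)) ⊞ h(d(l ⊞ c, b ⊞ b ⊞ c ⊞ b, j ⊞ b))
  Simplify inside:  d(h(l ⊞ b), h(b ⊞ l), (b ⊞ (j ⊞ (l ⊞ j))) ⊞ (j ⊞ b))  →  d(h(b ⊞ l), h(b ⊞ l), b ⊞ b ⊞ j ⊞ j ⊞ j ⊞ l)
  Canonicalize subterm:  h(d(l ⊞ c, b ⊞ b ⊞ c ⊞ b, j ⊞ b))  →  h(d(c ⊞ l, b ⊞ b ⊞ b ⊞ c, b ⊞ j))
  Order the arguments:  d(h(b ⊞ l), h(b ⊞ l), b ⊞ b ⊞ j ⊞ j ⊞ j ⊞ l) ⊞ h(d(c ⊞ l, b ⊞ b ⊞ b ⊞ c, b ⊞ j))
Right:  h(d(b ⊞ j, c ⊞ (b ⊞ b) ⊞ b, l ⊞ c)) ⊞ d(h(b ⊞ l), h(b ⊞ l), j ⊞ l ⊞ j ⊞ (j ⊞ b) ⊞ b)
  Inside:  h(d(b ⊞ j, c ⊞ (b ⊞ b) ⊞ b, l ⊞ c))  →  h(d(b ⊞ j, b ⊞ b ⊞ b ⊞ c, c ⊞ l))
  Simplify inside:  d(h(b ⊞ l), h(b ⊞ l), j ⊞ l ⊞ j ⊞ (j ⊞ b) ⊞ b)  →  d(h(b ⊞ l), h(b ⊞ l), b ⊞ b ⊞ j ⊞ j ⊞ j ⊞ l)
  Order the arguments:  d(h(b ⊞ l), h(b ⊞ l), b ⊞ b ⊞ j ⊞ j ⊞ j ⊞ l) ⊞ h(d(b ⊞ j, b ⊞ b ⊞ b ⊞ c, c ⊞ l))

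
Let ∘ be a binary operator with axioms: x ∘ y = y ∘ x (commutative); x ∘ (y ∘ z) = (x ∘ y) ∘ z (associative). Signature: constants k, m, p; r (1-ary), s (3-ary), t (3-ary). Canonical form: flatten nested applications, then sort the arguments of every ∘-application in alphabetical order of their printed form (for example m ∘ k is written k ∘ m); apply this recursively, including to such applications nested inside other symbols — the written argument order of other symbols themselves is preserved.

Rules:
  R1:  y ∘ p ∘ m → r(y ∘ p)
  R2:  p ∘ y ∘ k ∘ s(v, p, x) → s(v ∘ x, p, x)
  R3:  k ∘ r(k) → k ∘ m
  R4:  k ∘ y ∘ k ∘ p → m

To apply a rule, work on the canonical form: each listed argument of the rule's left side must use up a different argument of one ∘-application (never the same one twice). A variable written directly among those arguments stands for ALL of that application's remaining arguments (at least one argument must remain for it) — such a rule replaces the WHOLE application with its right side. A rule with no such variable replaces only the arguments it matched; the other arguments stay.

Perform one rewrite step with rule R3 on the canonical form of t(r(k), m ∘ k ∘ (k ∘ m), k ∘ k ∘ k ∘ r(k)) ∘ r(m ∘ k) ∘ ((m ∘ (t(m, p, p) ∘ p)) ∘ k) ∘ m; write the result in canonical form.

Canonical form:  k ∘ m ∘ m ∘ p ∘ r(k ∘ m) ∘ t(m, p, p) ∘ t(r(k), k ∘ k ∘ m ∘ m, k ∘ k ∘ k ∘ r(k))
Match R3:  consume k, r(k)
Result:  k ∘ m ∘ m ∘ p ∘ r(k ∘ m) ∘ t(m, p, p) ∘ t(r(k), k ∘ k ∘ m ∘ m, k ∘ k ∘ k ∘ m)

Answer: k ∘ m ∘ m ∘ p ∘ r(k ∘ m) ∘ t(m, p, p) ∘ t(r(k), k ∘ k ∘ m ∘ m, k ∘ k ∘ k ∘ m)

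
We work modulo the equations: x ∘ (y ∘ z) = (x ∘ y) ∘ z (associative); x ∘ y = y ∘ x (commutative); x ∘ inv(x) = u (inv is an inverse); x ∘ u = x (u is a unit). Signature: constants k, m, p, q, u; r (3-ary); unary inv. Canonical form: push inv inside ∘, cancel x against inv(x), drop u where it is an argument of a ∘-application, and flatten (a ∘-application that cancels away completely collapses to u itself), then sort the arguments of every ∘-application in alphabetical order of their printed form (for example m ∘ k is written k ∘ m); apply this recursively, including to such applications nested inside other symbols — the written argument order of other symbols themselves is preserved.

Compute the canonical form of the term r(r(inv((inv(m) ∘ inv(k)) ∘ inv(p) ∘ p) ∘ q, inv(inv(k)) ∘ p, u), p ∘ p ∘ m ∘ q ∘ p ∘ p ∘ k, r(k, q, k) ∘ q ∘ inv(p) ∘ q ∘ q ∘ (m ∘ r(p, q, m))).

Work inside:  r(k, q, k) ∘ q ∘ inv(p) ∘ q ∘ q ∘ (m ∘ r(p, q, m))
Collect:  r(k, q, k) ∘ q ∘ q ∘ q ∘ inv(p) ∘ m ∘ r(p, q, m)
Sort:  inv(p) ∘ m ∘ q ∘ q ∘ q ∘ r(k, q, k) ∘ r(p, q, m)
Reassemble:  r(r(k ∘ m ∘ q, k ∘ p, u), k ∘ m ∘ p ∘ p ∘ p ∘ p ∘ q, inv(p) ∘ m ∘ q ∘ q ∘ q ∘ r(k, q, k) ∘ r(p, q, m))

Answer: r(r(k ∘ m ∘ q, k ∘ p, u), k ∘ m ∘ p ∘ p ∘ p ∘ p ∘ q, inv(p) ∘ m ∘ q ∘ q ∘ q ∘ r(k, q, k) ∘ r(p, q, m))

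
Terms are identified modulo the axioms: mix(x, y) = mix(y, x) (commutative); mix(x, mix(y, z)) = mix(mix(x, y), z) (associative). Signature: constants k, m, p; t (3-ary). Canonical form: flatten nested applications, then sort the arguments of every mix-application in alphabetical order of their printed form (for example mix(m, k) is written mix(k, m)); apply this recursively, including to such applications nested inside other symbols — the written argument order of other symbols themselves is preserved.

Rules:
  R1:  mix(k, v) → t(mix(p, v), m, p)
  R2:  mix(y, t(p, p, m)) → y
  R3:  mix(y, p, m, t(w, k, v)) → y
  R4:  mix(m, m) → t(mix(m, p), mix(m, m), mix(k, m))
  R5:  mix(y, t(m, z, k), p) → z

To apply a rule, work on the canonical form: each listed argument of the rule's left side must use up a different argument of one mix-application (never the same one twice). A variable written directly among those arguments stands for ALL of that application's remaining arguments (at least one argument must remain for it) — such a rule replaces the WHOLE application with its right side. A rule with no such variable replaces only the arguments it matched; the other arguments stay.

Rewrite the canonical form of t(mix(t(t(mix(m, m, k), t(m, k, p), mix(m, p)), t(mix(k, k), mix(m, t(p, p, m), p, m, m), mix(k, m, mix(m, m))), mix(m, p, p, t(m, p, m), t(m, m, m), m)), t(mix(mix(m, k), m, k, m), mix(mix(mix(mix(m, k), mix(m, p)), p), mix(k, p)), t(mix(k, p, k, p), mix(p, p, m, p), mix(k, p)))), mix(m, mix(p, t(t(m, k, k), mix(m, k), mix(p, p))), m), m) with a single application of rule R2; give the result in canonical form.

Canonical form:  t(mix(t(mix(k, k, m, m, m), mix(k, k, m, m, p, p, p), t(mix(k, k, p, p), mix(m, p, p, p), mix(k, p))), t(t(mix(k, m, m), t(m, k, p), mix(m, p)), t(mix(k, k), mix(m, m, m, p, t(p, p, m)), mix(k, m, m, m)), mix(m, m, p, p, t(m, m, m), t(m, p, m)))), mix(m, m, p, t(t(m, k, k), mix(k, m), mix(p, p))), m)
R2 matches:  uses t(p, p, m);  y := mix(m, m, m, p)
The extension variable absorbs all remaining arguments, so the whole application is rewritten.
New term:  t(mix(t(mix(k, k, m, m, m), mix(k, k, m, m, p, p, p), t(mix(k, k, p, p), mix(m, p, p, p), mix(k, p))), t(t(mix(k, m, m), t(m, k, p), mix(m, p)), t(mix(k, k), mix(m, m, m, p), mix(k, m, m, m)), mix(m, m, p, p, t(m, m, m), t(m, p, m)))), mix(m, m, p, t(t(m, k, k), mix(k, m), mix(p, p))), m)

Answer: t(mix(t(mix(k, k, m, m, m), mix(k, k, m, m, p, p, p), t(mix(k, k, p, p), mix(m, p, p, p), mix(k, p))), t(t(mix(k, m, m), t(m, k, p), mix(m, p)), t(mix(k, k), mix(m, m, m, p), mix(k, m, m, m)), mix(m, m, p, p, t(m, m, m), t(m, p, m)))), mix(m, m, p, t(t(m, k, k), mix(k, m), mix(p, p))), m)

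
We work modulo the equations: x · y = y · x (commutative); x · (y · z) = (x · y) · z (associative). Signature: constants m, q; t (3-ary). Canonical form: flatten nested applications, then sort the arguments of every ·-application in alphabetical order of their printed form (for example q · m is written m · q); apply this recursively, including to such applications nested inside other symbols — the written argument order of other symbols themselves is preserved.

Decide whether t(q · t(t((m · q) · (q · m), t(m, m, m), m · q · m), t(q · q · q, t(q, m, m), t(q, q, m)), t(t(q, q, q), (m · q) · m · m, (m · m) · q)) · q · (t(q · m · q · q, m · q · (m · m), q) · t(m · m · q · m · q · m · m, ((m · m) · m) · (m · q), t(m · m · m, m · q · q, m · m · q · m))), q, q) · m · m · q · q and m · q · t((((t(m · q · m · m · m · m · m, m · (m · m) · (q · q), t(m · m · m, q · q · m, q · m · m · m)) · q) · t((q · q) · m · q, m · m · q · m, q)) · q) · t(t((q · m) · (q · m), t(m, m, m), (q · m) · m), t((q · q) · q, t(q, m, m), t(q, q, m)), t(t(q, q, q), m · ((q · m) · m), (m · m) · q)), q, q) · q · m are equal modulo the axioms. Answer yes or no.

Answer: no — m · m · q · q · t(q · q · t(m · m · m · m · m · q · q, m · m · m · m · q, t(m · m · m, m · q · q, m · m · m · q)) · t(m · q · q · q, m · m · m · q, q) · t(t(m · m · q · q, t(m, m, m), m · m · q), t(q · q · q, t(q, m, m), t(q, q, m)), t(t(q, q, q), m · m · m · q, m · m · q)), q, q) vs m · m · q · q · t(q · q · t(m · m · m · m · m · m · q, m · m · m · q · q, t(m · m · m, m · q · q, m · m · m · q)) · t(m · q · q · q, m · m · m · q, q) · t(t(m · m · q · q, t(m, m, m), m · m · q), t(q · q · q, t(q, m, m), t(q, q, m)), t(t(q, q, q), m · m · m · q, m · m · q)), q, q)

Derivation:
Left:  t(q · t(t((m · q) · (q · m), t(m, m, m), m · q · m), t(q · q · q, t(q, m, m), t(q, q, m)), t(t(q, q, q), (m · q) · m · m, (m · m) · q)) · q · (t(q · m · q · q, m · q · (m · m), q) · t(m · m · q · m · q · m · m, ((m · m) · m) · (m · q), t(m · m · m, m · q · q, m · m · q · m))), q, q) · m · m · q · q
  Simplify inside:  t(q · t(t((m · q) · (q · m), t(m, m, m), m · q · m), t(q · q · q, t(q, m, m), t(q, q, m)), t(t(q, q, q), (m · q) · m · m, (m · m) · q)) · q · (t(q · m · q · q, m · q · (m · m), q) · t(m · m · q · m · q · m · m, ((m · m) · m) · (m · q), t(m · m · m, m · q · q, m · m · q · m))), q, q)  →  t(q · q · t(m · m · m · m · m · q · q, m · m · m · m · q, t(m · m · m, m · q · q, m · m · m · q)) · t(m · q · q · q, m · m · m · q, q) · t(t(m · m · q · q, t(m, m, m), m · m · q), t(q · q · q, t(q, m, m), t(q, q, m)), t(t(q, q, q), m · m · m · q, m · m · q)), q, q)
  Sort:  m · m · q · q · t(q · q · t(m · m · m · m · m · q · q, m · m · m · m · q, t(m · m · m, m · q · q, m · m · m · q)) · t(m · q · q · q, m · m · m · q, q) · t(t(m · m · q · q, t(m, m, m), m · m · q), t(q · q · q, t(q, m, m), t(q, q, m)), t(t(q, q, q), m · m · m · q, m · m · q)), q, q)
Right:  m · q · t((((t(m · q · m · m · m · m · m, m · (m · m) · (q · q), t(m · m · m, q · q · m, q · m · m · m)) · q) · t((q · q) · m · q, m · m · q · m, q)) · q) · t(t((q · m) · (q · m), t(m, m, m), (q · m) · m), t((q · q) · q, t(q, m, m), t(q, q, m)), t(t(q, q, q), m · ((q · m) · m), (m · m) · q)), q, q) · q · m
  Canonicalize subterm:  t((((t(m · q · m · m · m · m · m, m · (m · m) · (q · q), t(m · m · m, q · q · m, q · m · m · m)) · q) · t((q · q) · m · q, m · m · q · m, q)) · q) · t(t((q · m) · (q · m), t(m, m, m), (q · m) · m), t((q · q) · q, t(q, m, m), t(q, q, m)), t(t(q, q, q), m · ((q · m) · m), (m · m) · q)), q, q)  →  t(q · q · t(m · m · m · m · m · m · q, m · m · m · q · q, t(m · m · m, m · q · q, m · m · m · q)) · t(m · q · q · q, m · m · m · q, q) · t(t(m · m · q · q, t(m, m, m), m · m · q), t(q · q · q, t(q, m, m), t(q, q, m)), t(t(q, q, q), m · m · m · q, m · m · q)), q, q)
  Order the arguments:  m · m · q · q · t(q · q · t(m · m · m · m · m · m · q, m · m · m · q · q, t(m · m · m, m · q · q, m · m · m · q)) · t(m · q · q · q, m · m · m · q, q) · t(t(m · m · q · q, t(m, m, m), m · m · q), t(q · q · q, t(q, m, m), t(q, q, m)), t(t(q, q, q), m · m · m · q, m · m · q)), q, q)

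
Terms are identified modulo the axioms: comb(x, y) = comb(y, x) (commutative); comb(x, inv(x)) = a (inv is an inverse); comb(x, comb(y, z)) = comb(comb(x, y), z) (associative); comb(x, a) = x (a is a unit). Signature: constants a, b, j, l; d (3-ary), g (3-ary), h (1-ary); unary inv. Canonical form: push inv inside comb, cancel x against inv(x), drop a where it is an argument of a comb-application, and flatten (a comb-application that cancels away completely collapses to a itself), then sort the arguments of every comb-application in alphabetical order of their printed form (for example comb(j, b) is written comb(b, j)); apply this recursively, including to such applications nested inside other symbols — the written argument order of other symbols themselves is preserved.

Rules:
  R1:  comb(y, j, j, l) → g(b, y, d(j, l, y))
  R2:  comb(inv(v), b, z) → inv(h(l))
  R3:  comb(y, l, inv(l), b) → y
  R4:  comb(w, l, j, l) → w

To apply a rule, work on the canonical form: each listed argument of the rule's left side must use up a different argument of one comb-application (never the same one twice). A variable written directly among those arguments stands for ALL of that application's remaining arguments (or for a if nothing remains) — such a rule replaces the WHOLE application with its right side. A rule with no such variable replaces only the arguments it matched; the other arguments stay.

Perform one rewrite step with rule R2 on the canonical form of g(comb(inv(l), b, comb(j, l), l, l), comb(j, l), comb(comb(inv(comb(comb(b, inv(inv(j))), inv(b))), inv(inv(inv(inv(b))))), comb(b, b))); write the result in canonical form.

Answer: g(comb(b, j, l, l), comb(j, l), inv(h(l)))

Derivation:
Canonical form:  g(comb(b, j, l, l), comb(j, l), comb(b, b, b, inv(j)))
Apply R2:  consuming b, inv(j);  v := j, z := comb(b, b)
The extension variable absorbs all remaining arguments, so the whole application is rewritten.
New term:  g(comb(b, j, l, l), comb(j, l), inv(h(l)))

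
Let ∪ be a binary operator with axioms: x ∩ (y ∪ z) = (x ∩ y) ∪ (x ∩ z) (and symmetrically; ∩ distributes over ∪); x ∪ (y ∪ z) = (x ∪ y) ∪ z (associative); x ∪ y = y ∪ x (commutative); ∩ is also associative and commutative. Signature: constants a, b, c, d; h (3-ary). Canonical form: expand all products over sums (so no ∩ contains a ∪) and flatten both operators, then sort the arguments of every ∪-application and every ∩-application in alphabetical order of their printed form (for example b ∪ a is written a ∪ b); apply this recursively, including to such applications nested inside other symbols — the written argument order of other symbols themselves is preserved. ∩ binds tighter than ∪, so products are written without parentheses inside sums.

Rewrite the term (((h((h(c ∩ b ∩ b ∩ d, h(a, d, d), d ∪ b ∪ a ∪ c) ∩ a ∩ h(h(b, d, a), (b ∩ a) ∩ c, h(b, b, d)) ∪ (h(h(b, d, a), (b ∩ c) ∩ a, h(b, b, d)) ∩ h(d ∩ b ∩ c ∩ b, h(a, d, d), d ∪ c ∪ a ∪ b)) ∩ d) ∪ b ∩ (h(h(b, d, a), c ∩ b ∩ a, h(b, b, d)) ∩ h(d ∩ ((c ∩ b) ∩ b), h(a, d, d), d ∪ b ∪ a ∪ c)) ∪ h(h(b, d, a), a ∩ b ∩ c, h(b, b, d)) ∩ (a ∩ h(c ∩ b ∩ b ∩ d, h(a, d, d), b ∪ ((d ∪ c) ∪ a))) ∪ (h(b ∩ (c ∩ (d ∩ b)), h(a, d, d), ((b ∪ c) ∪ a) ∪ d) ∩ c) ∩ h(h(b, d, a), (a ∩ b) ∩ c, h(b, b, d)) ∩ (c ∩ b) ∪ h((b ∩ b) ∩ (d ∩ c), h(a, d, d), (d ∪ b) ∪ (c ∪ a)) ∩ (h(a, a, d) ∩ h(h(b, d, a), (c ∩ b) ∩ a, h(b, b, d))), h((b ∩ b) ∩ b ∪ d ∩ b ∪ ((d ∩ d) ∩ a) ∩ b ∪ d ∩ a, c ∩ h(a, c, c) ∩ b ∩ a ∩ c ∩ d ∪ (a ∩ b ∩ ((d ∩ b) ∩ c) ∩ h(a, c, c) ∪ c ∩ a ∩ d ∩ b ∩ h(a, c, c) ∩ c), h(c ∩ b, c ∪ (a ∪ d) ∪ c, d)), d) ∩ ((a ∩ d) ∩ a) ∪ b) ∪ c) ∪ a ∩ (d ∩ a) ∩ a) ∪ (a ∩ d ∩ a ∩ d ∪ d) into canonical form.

Answer: a ∩ a ∩ a ∩ d ∪ a ∩ a ∩ d ∩ d ∪ a ∩ a ∩ d ∩ h(a ∩ h(b ∩ b ∩ c ∩ d, h(a, d, d), a ∪ b ∪ c ∪ d) ∩ h(h(b, d, a), a ∩ b ∩ c, h(b, b, d)) ∪ a ∩ h(b ∩ b ∩ c ∩ d, h(a, d, d), a ∪ b ∪ c ∪ d) ∩ h(h(b, d, a), a ∩ b ∩ c, h(b, b, d)) ∪ b ∩ c ∩ c ∩ h(b ∩ b ∩ c ∩ d, h(a, d, d), a ∪ b ∪ c ∪ d) ∩ h(h(b, d, a), a ∩ b ∩ c, h(b, b, d)) ∪ b ∩ h(b ∩ b ∩ c ∩ d, h(a, d, d), a ∪ b ∪ c ∪ d) ∩ h(h(b, d, a), a ∩ b ∩ c, h(b, b, d)) ∪ d ∩ h(b ∩ b ∩ c ∩ d, h(a, d, d), a ∪ b ∪ c ∪ d) ∩ h(h(b, d, a), a ∩ b ∩ c, h(b, b, d)) ∪ h(a, a, d) ∩ h(b ∩ b ∩ c ∩ d, h(a, d, d), a ∪ b ∪ c ∪ d) ∩ h(h(b, d, a), a ∩ b ∩ c, h(b, b, d)), h(a ∩ b ∩ d ∩ d ∪ a ∩ d ∪ b ∩ b ∩ b ∪ b ∩ d, a ∩ b ∩ b ∩ c ∩ d ∩ h(a, c, c) ∪ a ∩ b ∩ c ∩ c ∩ d ∩ h(a, c, c) ∪ a ∩ b ∩ c ∩ c ∩ d ∩ h(a, c, c), h(b ∩ c, a ∪ c ∪ c ∪ d, d)), d) ∪ b ∪ c ∪ d

Derivation:
Flatten:  a ∩ a ∩ d ∩ h(a ∩ h(b ∩ b ∩ c ∩ d, h(a, d, d), a ∪ b ∪ c ∪ d) ∩ h(h(b, d, a), a ∩ b ∩ c, h(b, b, d)) ∪ a ∩ h(b ∩ b ∩ c ∩ d, h(a, d, d), a ∪ b ∪ c ∪ d) ∩ h(h(b, d, a), a ∩ b ∩ c, h(b, b, d)) ∪ b ∩ c ∩ c ∩ h(b ∩ b ∩ c ∩ d, h(a, d, d), a ∪ b ∪ c ∪ d) ∩ h(h(b, d, a), a ∩ b ∩ c, h(b, b, d)) ∪ b ∩ h(b ∩ b ∩ c ∩ d, h(a, d, d), a ∪ b ∪ c ∪ d) ∩ h(h(b, d, a), a ∩ b ∩ c, h(b, b, d)) ∪ d ∩ h(b ∩ b ∩ c ∩ d, h(a, d, d), a ∪ b ∪ c ∪ d) ∩ h(h(b, d, a), a ∩ b ∩ c, h(b, b, d)) ∪ h(a, a, d) ∩ h(b ∩ b ∩ c ∩ d, h(a, d, d), a ∪ b ∪ c ∪ d) ∩ h(h(b, d, a), a ∩ b ∩ c, h(b, b, d)), h(a ∩ b ∩ d ∩ d ∪ a ∩ d ∪ b ∩ b ∩ b ∪ b ∩ d, a ∩ b ∩ b ∩ c ∩ d ∩ h(a, c, c) ∪ a ∩ b ∩ c ∩ c ∩ d ∩ h(a, c, c) ∪ a ∩ b ∩ c ∩ c ∩ d ∩ h(a, c, c), h(b ∩ c, a ∪ c ∪ c ∪ d, d)), d) ∪ b ∪ c ∪ a ∩ a ∩ a ∩ d ∪ a ∩ a ∩ d ∩ d ∪ d
Order the arguments:  a ∩ a ∩ a ∩ d ∪ a ∩ a ∩ d ∩ d ∪ a ∩ a ∩ d ∩ h(a ∩ h(b ∩ b ∩ c ∩ d, h(a, d, d), a ∪ b ∪ c ∪ d) ∩ h(h(b, d, a), a ∩ b ∩ c, h(b, b, d)) ∪ a ∩ h(b ∩ b ∩ c ∩ d, h(a, d, d), a ∪ b ∪ c ∪ d) ∩ h(h(b, d, a), a ∩ b ∩ c, h(b, b, d)) ∪ b ∩ c ∩ c ∩ h(b ∩ b ∩ c ∩ d, h(a, d, d), a ∪ b ∪ c ∪ d) ∩ h(h(b, d, a), a ∩ b ∩ c, h(b, b, d)) ∪ b ∩ h(b ∩ b ∩ c ∩ d, h(a, d, d), a ∪ b ∪ c ∪ d) ∩ h(h(b, d, a), a ∩ b ∩ c, h(b, b, d)) ∪ d ∩ h(b ∩ b ∩ c ∩ d, h(a, d, d), a ∪ b ∪ c ∪ d) ∩ h(h(b, d, a), a ∩ b ∩ c, h(b, b, d)) ∪ h(a, a, d) ∩ h(b ∩ b ∩ c ∩ d, h(a, d, d), a ∪ b ∪ c ∪ d) ∩ h(h(b, d, a), a ∩ b ∩ c, h(b, b, d)), h(a ∩ b ∩ d ∩ d ∪ a ∩ d ∪ b ∩ b ∩ b ∪ b ∩ d, a ∩ b ∩ b ∩ c ∩ d ∩ h(a, c, c) ∪ a ∩ b ∩ c ∩ c ∩ d ∩ h(a, c, c) ∪ a ∩ b ∩ c ∩ c ∩ d ∩ h(a, c, c), h(b ∩ c, a ∪ c ∪ c ∪ d, d)), d) ∪ b ∪ c ∪ d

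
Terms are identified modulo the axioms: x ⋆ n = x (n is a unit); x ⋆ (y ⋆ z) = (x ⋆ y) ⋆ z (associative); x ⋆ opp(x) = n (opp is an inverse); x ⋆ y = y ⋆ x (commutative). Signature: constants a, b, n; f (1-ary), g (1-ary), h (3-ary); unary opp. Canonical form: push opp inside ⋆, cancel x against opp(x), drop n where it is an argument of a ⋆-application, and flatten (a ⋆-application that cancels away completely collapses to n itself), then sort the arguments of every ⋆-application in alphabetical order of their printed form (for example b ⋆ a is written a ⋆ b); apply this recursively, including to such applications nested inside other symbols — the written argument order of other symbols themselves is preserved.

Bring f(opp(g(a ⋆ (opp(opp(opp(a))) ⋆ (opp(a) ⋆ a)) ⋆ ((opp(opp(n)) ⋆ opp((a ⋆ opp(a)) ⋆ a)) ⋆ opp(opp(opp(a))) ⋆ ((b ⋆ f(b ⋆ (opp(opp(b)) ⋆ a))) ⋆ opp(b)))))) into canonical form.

Answer: f(opp(g(f(a ⋆ b ⋆ b) ⋆ opp(a) ⋆ opp(a))))

Derivation:
Work inside:  a ⋆ (opp(opp(opp(a))) ⋆ (opp(a) ⋆ a)) ⋆ ((opp(opp(n)) ⋆ opp((a ⋆ opp(a)) ⋆ a)) ⋆ opp(opp(opp(a))) ⋆ ((b ⋆ f(b ⋆ (opp(opp(b)) ⋆ a))) ⋆ opp(b)))
Push opp inside:  distribute opp over ⋆ and collapse double opp
Cancel:  b cancels
Collect:  opp(a) ⋆ opp(a) ⋆ f(a ⋆ b ⋆ b)
Sort:  f(a ⋆ b ⋆ b) ⋆ opp(a) ⋆ opp(a)
Reassemble:  f(opp(g(f(a ⋆ b ⋆ b) ⋆ opp(a) ⋆ opp(a))))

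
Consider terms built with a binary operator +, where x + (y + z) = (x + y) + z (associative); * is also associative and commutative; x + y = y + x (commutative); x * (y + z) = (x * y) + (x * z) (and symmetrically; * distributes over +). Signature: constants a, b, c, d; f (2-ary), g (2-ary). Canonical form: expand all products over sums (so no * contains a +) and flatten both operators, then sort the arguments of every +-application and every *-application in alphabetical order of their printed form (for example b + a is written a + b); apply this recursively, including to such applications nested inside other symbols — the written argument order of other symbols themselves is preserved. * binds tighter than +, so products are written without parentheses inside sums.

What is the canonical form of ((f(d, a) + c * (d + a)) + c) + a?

Distribute:  f(d, a) + c * d + a * c + c + a
Order the arguments:  a + a * c + c + c * d + f(d, a)

Answer: a + a * c + c + c * d + f(d, a)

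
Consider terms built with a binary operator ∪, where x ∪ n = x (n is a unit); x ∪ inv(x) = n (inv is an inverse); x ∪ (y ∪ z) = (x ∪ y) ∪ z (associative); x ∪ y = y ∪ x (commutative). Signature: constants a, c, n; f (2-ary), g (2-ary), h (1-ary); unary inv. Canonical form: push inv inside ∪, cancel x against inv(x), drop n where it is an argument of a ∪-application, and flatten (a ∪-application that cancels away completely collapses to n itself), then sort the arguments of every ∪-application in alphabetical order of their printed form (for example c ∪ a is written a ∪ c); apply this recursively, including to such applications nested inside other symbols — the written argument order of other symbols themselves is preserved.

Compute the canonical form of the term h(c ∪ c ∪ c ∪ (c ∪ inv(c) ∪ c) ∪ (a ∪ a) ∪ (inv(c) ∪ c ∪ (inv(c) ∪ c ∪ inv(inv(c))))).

Answer: h(a ∪ a ∪ c ∪ c ∪ c ∪ c ∪ c)

Derivation:
Work inside:  c ∪ c ∪ c ∪ (c ∪ inv(c) ∪ c) ∪ (a ∪ a) ∪ (inv(c) ∪ c ∪ (inv(c) ∪ c ∪ inv(inv(c))))
Push inv inside:  distribute inv over ∪ and collapse double inv
Combine occurrences:  c ∪ c ∪ c ∪ c ∪ c ∪ a ∪ a
Sort arguments:  a ∪ a ∪ c ∪ c ∪ c ∪ c ∪ c
Put back:  h(a ∪ a ∪ c ∪ c ∪ c ∪ c ∪ c)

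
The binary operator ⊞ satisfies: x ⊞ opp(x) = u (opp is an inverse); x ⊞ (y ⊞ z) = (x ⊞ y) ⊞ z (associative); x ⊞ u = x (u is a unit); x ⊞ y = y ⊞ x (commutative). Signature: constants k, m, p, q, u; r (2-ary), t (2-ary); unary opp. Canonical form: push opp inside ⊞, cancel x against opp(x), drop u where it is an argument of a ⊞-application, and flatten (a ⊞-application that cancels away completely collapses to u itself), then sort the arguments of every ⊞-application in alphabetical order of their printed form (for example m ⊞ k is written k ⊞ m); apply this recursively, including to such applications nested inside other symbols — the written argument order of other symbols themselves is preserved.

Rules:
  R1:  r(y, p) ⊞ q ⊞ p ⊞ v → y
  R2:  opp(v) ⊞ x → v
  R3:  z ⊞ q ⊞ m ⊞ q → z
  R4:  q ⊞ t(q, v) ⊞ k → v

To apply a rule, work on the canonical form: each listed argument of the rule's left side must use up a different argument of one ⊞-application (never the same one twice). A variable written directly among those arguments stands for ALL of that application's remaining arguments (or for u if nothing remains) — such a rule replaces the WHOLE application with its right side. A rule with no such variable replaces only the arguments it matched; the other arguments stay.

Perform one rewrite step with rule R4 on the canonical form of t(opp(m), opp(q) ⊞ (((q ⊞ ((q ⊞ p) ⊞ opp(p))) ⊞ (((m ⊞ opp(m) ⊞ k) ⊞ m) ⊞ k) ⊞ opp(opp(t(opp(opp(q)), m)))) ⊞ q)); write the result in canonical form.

Canonical form:  t(opp(m), k ⊞ k ⊞ m ⊞ q ⊞ q ⊞ t(q, m))
Match R4:  consume k, q, t(q, m);  v := m
Giving:  t(opp(m), k ⊞ m ⊞ m ⊞ q)

Answer: t(opp(m), k ⊞ m ⊞ m ⊞ q)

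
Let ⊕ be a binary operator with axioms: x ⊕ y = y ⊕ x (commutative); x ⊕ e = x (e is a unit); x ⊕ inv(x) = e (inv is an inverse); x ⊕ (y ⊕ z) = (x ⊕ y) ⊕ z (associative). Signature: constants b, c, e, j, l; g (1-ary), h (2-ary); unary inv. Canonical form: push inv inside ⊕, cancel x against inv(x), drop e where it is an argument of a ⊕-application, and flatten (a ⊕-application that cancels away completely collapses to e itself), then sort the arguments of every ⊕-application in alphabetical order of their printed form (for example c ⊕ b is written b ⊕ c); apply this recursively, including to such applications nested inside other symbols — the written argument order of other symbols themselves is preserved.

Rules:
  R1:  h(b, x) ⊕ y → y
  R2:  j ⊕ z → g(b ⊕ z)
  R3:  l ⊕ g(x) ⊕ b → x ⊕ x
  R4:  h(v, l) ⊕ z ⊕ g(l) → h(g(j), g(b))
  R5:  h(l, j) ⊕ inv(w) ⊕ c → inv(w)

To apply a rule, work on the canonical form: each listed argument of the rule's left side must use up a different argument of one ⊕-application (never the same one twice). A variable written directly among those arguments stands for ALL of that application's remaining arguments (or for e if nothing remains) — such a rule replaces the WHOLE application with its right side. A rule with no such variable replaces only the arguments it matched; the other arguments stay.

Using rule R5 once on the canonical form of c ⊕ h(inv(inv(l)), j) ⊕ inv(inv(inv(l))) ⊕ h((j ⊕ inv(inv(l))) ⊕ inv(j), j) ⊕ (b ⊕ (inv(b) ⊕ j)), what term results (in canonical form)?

Canonical form:  c ⊕ h(l, j) ⊕ h(l, j) ⊕ inv(l) ⊕ j
R5 matches:  uses c, h(l, j), inv(l);  w := l
Result:  h(l, j) ⊕ inv(l) ⊕ j

Answer: h(l, j) ⊕ inv(l) ⊕ j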